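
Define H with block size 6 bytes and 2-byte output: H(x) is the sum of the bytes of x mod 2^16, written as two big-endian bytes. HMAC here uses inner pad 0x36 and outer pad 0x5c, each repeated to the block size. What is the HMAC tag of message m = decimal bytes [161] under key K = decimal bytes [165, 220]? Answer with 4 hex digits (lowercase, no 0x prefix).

Key decimal bytes [165, 220] = a5 dc is 2 bytes ≤ B = 6; zero-pad to 6 bytes: K' = a5 dc 00 00 00 00.
K' ⊕ ipad = 93 ea 36 36 36 36.  K' ⊕ opad = f9 80 5c 5c 5c 5c.
Inner input = (K'⊕ipad) ∥ m = 93 ea 36 36 36 36 ∥ a1.
Inner hash: sum = 147+234+54+54+54+54+161 = 758 → 02 f6.
Outer input = (K'⊕opad) ∥ inner = f9 80 5c 5c 5c 5c ∥ 02 f6.
Outer hash (tag): sum = 249+128+92+92+92+92+2+246 = 993 → 03 e1.

03e1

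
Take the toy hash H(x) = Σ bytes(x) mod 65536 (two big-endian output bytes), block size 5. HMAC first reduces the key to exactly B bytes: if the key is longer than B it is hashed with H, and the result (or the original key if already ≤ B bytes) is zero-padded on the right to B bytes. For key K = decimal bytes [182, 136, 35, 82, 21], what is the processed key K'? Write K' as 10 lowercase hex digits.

b688235215

Key decimal bytes [182, 136, 35, 82, 21] = b6 88 23 52 15 is exactly B = 5 bytes: K' = b6 88 23 52 15.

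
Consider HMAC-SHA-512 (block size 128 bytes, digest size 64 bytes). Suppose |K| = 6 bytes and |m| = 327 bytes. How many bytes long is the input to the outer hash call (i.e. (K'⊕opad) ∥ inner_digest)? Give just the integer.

Key is 6 ≤ 128 bytes, zero-padded: |K'| = 128.
Outer input = (K'⊕opad) ∥ H(inner) → 128 + 64 = 192 bytes.

192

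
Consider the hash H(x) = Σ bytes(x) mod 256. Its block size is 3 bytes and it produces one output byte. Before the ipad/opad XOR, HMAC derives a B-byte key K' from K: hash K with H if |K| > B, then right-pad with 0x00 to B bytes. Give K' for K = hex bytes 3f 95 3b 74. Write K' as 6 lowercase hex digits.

830000

|K| = 4 > B = 3, so first hash the key.
H(K): sum = 63+149+59+116 = 387; mod 256 = 131 → 83.
Zero-pad H(K) = 83 to 3 bytes: K' = 83 00 00.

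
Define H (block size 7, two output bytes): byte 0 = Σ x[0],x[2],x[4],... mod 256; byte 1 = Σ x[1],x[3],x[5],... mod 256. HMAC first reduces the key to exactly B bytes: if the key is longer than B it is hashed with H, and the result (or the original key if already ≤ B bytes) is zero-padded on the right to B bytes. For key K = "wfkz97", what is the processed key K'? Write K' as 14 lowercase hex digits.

77666b7a393700

Key "wfkz97" = 77 66 6b 7a 39 37 is 6 bytes ≤ B = 7; zero-pad to 7 bytes: K' = 77 66 6b 7a 39 37 00.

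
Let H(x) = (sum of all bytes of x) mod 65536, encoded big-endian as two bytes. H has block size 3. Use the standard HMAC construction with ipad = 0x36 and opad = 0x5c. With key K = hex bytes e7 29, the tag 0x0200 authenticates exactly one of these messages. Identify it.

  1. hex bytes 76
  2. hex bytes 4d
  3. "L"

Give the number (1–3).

Key hex bytes e7 29 is 2 bytes ≤ B = 3; zero-pad to 3 bytes: K' = e7 29 00.
K' ⊕ ipad = d1 1f 36; K' ⊕ opad = bb 75 5c.
m1: inner = H(d1 1f 36 76) = 01 9c; tag = H(bb 75 5c 01 9c) = 0229
m2: inner = H(d1 1f 36 4d) = 01 73; tag = H(bb 75 5c 01 73) = 0200 ← matches
m3: inner = H(d1 1f 36 4c) = 01 72; tag = H(bb 75 5c 01 72) = 01ff

2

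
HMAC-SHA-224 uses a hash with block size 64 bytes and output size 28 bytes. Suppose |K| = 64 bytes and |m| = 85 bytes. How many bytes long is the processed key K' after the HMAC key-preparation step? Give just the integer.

64

Key is 64 ≤ 64 bytes, zero-padded: |K'| = 64.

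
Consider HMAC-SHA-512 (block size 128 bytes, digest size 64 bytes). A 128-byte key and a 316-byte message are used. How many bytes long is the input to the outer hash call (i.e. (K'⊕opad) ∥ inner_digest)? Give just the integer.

192

Key is 128 ≤ 128 bytes, zero-padded: |K'| = 128.
Outer input = (K'⊕opad) ∥ H(inner) → 128 + 64 = 192 bytes.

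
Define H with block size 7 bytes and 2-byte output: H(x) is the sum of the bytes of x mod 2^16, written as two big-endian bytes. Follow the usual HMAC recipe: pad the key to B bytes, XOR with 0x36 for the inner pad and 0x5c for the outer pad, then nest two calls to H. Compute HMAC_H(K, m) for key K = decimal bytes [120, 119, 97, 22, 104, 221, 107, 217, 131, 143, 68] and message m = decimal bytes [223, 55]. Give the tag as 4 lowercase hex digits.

Key decimal bytes [120, 119, 97, 22, 104, 221, 107, 217, 131, 143, 68] = 78 77 61 16 68 dd 6b d9 83 8f 44 is 11 bytes > B = 7, so hash it first: H(key) = 05 45, then zero-pad to 7 bytes: K' = 05 45 00 00 00 00 00.
K' ⊕ ipad = 33 73 36 36 36 36 36.  K' ⊕ opad = 59 19 5c 5c 5c 5c 5c.
Inner input = (K'⊕ipad) ∥ m = 33 73 36 36 36 36 36 ∥ df 37.
Inner hash: sum = 51+115+54+54+54+54+54+223+55 = 714 → 02 ca.
Outer input = (K'⊕opad) ∥ inner = 59 19 5c 5c 5c 5c 5c ∥ 02 ca.
Outer hash (tag): sum = 89+25+92+92+92+92+92+2+202 = 778 → 03 0a.

030a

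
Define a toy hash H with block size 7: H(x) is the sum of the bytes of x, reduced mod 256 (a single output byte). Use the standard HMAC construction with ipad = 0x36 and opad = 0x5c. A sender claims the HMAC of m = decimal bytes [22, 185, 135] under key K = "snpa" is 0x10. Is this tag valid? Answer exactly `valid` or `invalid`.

valid

Key "snpa" = 73 6e 70 61 is 4 bytes ≤ B = 7; zero-pad to 7 bytes: K' = 73 6e 70 61 00 00 00.
K' ⊕ ipad = 45 58 46 57 36 36 36; K' ⊕ opad = 2f 32 2c 3d 5c 5c 5c.
Inner hash: sum = 69+88+70+87+54+54+54+22+185+135 = 818; mod 256 = 50 → 32.
Outer hash (recomputed tag): sum = 47+50+44+61+92+92+92+50 = 528; mod 256 = 16 → 10.
Recomputed tag = 10; claimed = 10 → match.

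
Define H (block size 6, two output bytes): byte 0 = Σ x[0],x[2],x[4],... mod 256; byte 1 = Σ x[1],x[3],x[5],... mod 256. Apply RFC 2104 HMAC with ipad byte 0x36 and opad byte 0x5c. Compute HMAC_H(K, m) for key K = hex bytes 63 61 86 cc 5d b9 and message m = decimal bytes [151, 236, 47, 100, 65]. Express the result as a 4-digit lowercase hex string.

Key hex bytes 63 61 86 cc 5d b9 is exactly B = 6 bytes: K' = 63 61 86 cc 5d b9.
K' ⊕ ipad = 55 57 b0 fa 6b 8f.  K' ⊕ opad = 3f 3d da 90 01 e5.
Inner input = (K'⊕ipad) ∥ m = 55 57 b0 fa 6b 8f ∥ 97 ec 2f 64 41.
Inner hash: even-index sum = 631 mod 256 = 119; odd-index sum = 816 mod 256 = 48 → 77 30.
Outer input = (K'⊕opad) ∥ inner = 3f 3d da 90 01 e5 ∥ 77 30.
Outer hash (tag): even-index sum = 401 mod 256 = 145; odd-index sum = 482 mod 256 = 226 → 91 e2.

91e2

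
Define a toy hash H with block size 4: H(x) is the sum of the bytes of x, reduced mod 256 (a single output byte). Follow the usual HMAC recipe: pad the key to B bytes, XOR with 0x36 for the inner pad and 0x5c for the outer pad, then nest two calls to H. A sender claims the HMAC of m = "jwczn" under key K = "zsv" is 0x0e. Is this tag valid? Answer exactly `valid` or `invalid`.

Key "zsv" = 7a 73 76 is 3 bytes ≤ B = 4; zero-pad to 4 bytes: K' = 7a 73 76 00.
K' ⊕ ipad = 4c 45 40 36; K' ⊕ opad = 26 2f 2a 5c.
Inner hash: sum = 76+69+64+54+106+119+99+122+110 = 819; mod 256 = 51 → 33.
Outer hash (recomputed tag): sum = 38+47+42+92+51 = 270; mod 256 = 14 → 0e.
Recomputed tag = 0e; claimed = 0e → match.

valid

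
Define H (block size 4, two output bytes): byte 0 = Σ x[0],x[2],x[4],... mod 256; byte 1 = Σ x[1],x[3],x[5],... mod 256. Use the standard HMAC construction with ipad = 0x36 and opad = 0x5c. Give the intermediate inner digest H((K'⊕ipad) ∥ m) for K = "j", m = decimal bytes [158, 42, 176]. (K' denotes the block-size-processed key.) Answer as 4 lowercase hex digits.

e096

Key "j" = 6a is 1 byte ≤ B = 4; zero-pad to 4 bytes: K' = 6a 00 00 00.
K' ⊕ ipad = 5c 36 36 36.
Inner input = 5c 36 36 36 ∥ 9e 2a b0.
Inner hash: even-index sum = 480 mod 256 = 224; odd-index sum = 150 mod 256 = 150 → e0 96.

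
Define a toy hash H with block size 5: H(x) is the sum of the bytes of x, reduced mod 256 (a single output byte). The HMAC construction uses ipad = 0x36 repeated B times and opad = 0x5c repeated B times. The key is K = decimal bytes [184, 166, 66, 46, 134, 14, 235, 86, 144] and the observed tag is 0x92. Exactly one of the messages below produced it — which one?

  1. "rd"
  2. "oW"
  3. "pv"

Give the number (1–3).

Key decimal bytes [184, 166, 66, 46, 134, 14, 235, 86, 144] = b8 a6 42 2e 86 0e eb 56 90 is 9 bytes > B = 5, so hash it first: H(key) = 33, then zero-pad to 5 bytes: K' = 33 00 00 00 00.
K' ⊕ ipad = 05 36 36 36 36; K' ⊕ opad = 6f 5c 5c 5c 5c.
m1: inner = H(05 36 36 36 36 72 64) = b3; tag = H(6f 5c 5c 5c 5c b3) = 92 ← matches
m2: inner = H(05 36 36 36 36 6f 57) = a3; tag = H(6f 5c 5c 5c 5c a3) = 82
m3: inner = H(05 36 36 36 36 70 76) = c3; tag = H(6f 5c 5c 5c 5c c3) = a2

1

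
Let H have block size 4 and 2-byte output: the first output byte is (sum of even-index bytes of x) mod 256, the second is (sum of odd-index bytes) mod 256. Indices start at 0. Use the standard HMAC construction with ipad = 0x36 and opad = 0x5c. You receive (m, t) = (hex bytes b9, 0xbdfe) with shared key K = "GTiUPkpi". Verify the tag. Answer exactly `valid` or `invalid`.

Key "GTiUPkpi" = 47 54 69 55 50 6b 70 69 is 8 bytes > B = 4, so hash it first: H(key) = 70 7d, then zero-pad to 4 bytes: K' = 70 7d 00 00.
K' ⊕ ipad = 46 4b 36 36; K' ⊕ opad = 2c 21 5c 5c.
Inner hash: even-index sum = 309 mod 256 = 53; odd-index sum = 129 mod 256 = 129 → 35 81.
Outer hash (recomputed tag): even-index sum = 189 mod 256 = 189; odd-index sum = 254 mod 256 = 254 → bd fe.
Recomputed tag = bdfe; claimed = bdfe → match.

valid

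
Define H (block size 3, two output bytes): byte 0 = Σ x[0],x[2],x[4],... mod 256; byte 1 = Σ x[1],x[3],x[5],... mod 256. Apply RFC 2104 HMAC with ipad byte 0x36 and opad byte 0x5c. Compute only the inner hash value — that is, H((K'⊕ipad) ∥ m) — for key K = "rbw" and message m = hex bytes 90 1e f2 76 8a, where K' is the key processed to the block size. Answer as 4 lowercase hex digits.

Key "rbw" = 72 62 77 is exactly B = 3 bytes: K' = 72 62 77.
K' ⊕ ipad = 44 54 41.
Inner input = 44 54 41 ∥ 90 1e f2 76 8a.
Inner hash: even-index sum = 281 mod 256 = 25; odd-index sum = 608 mod 256 = 96 → 19 60.

1960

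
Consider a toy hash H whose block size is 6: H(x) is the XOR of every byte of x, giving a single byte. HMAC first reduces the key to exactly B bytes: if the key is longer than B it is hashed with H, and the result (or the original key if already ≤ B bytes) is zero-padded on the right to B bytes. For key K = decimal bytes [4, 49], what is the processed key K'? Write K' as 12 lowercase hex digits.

Key decimal bytes [4, 49] = 04 31 is 2 bytes ≤ B = 6; zero-pad to 6 bytes: K' = 04 31 00 00 00 00.

043100000000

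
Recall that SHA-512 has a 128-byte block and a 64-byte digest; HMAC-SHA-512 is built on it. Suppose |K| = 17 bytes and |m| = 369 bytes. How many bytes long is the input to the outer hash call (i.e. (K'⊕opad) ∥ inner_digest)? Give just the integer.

192

Key is 17 ≤ 128 bytes, zero-padded: |K'| = 128.
Outer input = (K'⊕opad) ∥ H(inner) → 128 + 64 = 192 bytes.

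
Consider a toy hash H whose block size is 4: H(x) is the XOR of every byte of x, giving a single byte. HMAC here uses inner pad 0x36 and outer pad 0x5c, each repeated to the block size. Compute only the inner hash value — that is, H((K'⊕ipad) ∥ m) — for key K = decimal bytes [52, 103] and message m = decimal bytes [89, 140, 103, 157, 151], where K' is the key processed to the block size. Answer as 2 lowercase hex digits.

Key decimal bytes [52, 103] = 34 67 is 2 bytes ≤ B = 4; zero-pad to 4 bytes: K' = 34 67 00 00.
K' ⊕ ipad = 02 51 36 36.
Inner input = 02 51 36 36 ∥ 59 8c 67 9d 97.
Inner hash: XOR 02⊕51⊕36⊕36⊕59⊕8c⊕67⊕9d⊕97 = eb.

eb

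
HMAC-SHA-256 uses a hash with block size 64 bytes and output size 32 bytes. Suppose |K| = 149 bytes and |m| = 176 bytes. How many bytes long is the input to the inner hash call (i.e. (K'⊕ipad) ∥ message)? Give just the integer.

240

Key is 149 > 64 bytes, so it is hashed to 32 bytes then zero-padded to 64: |K'| = 64.
Inner input = (K'⊕ipad) ∥ m → 64 + 176 = 240 bytes.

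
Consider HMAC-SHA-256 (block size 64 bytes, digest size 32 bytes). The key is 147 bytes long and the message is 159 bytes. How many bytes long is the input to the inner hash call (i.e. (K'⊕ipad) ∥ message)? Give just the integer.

223

Key is 147 > 64 bytes, so it is hashed to 32 bytes then zero-padded to 64: |K'| = 64.
Inner input = (K'⊕ipad) ∥ m → 64 + 159 = 223 bytes.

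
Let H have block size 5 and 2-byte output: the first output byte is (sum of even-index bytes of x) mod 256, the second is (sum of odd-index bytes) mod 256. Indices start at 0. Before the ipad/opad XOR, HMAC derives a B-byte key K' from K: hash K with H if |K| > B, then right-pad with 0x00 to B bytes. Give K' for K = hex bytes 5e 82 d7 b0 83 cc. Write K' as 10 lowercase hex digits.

b8fe000000

|K| = 6 > B = 5, so first hash the key.
H(K): even-index sum = 440 mod 256 = 184; odd-index sum = 510 mod 256 = 254 → b8 fe.
Zero-pad H(K) = b8 fe to 5 bytes: K' = b8 fe 00 00 00.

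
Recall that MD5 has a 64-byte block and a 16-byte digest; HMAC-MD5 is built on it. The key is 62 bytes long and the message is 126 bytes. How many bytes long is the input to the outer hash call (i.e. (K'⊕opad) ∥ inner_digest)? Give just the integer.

80

Key is 62 ≤ 64 bytes, zero-padded: |K'| = 64.
Outer input = (K'⊕opad) ∥ H(inner) → 64 + 16 = 80 bytes.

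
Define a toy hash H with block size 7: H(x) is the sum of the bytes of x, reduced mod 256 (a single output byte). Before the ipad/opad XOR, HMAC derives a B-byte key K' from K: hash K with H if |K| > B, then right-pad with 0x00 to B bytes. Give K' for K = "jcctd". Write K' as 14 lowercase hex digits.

Key "jcctd" = 6a 63 63 74 64 is 5 bytes ≤ B = 7; zero-pad to 7 bytes: K' = 6a 63 63 74 64 00 00.

6a636374640000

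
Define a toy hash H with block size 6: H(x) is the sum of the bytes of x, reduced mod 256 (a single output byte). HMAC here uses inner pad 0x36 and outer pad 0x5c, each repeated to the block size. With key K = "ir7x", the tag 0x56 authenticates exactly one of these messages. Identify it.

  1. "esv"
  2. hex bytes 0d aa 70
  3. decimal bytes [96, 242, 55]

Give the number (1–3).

1

Key "ir7x" = 69 72 37 78 is 4 bytes ≤ B = 6; zero-pad to 6 bytes: K' = 69 72 37 78 00 00.
K' ⊕ ipad = 5f 44 01 4e 36 36; K' ⊕ opad = 35 2e 6b 24 5c 5c.
m1: inner = H(5f 44 01 4e 36 36 65 73 76) = ac; tag = H(35 2e 6b 24 5c 5c ac) = 56 ← matches
m2: inner = H(5f 44 01 4e 36 36 0d aa 70) = 85; tag = H(35 2e 6b 24 5c 5c 85) = 2f
m3: inner = H(5f 44 01 4e 36 36 60 f2 37) = e7; tag = H(35 2e 6b 24 5c 5c e7) = 91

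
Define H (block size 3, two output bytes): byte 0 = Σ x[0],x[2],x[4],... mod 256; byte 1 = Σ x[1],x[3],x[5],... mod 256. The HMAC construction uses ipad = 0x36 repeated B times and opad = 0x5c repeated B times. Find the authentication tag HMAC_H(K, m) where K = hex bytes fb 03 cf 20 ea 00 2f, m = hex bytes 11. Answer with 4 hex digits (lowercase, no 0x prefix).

Key hex bytes fb 03 cf 20 ea 00 2f is 7 bytes > B = 3, so hash it first: H(key) = e3 23, then zero-pad to 3 bytes: K' = e3 23 00.
K' ⊕ ipad = d5 15 36.  K' ⊕ opad = bf 7f 5c.
Inner input = (K'⊕ipad) ∥ m = d5 15 36 ∥ 11.
Inner hash: even-index sum = 267 mod 256 = 11; odd-index sum = 38 mod 256 = 38 → 0b 26.
Outer input = (K'⊕opad) ∥ inner = bf 7f 5c ∥ 0b 26.
Outer hash (tag): even-index sum = 321 mod 256 = 65; odd-index sum = 138 mod 256 = 138 → 41 8a.

418a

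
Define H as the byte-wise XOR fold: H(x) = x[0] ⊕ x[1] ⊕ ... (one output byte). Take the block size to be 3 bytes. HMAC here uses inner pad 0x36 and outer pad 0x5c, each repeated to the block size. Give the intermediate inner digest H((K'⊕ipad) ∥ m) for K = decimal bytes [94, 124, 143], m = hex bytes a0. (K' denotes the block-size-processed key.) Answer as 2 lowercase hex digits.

Key decimal bytes [94, 124, 143] = 5e 7c 8f is exactly B = 3 bytes: K' = 5e 7c 8f.
K' ⊕ ipad = 68 4a b9.
Inner input = 68 4a b9 ∥ a0.
Inner hash: XOR 68⊕4a⊕b9⊕a0 = 3b.

3b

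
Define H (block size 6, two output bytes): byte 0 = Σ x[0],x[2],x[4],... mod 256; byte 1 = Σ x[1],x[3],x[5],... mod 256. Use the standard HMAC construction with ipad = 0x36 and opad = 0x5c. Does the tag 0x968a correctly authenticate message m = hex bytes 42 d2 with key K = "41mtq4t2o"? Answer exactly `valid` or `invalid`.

Key "41mtq4t2o" = 34 31 6d 74 71 34 74 32 6f is 9 bytes > B = 6, so hash it first: H(key) = f5 0b, then zero-pad to 6 bytes: K' = f5 0b 00 00 00 00.
K' ⊕ ipad = c3 3d 36 36 36 36; K' ⊕ opad = a9 57 5c 5c 5c 5c.
Inner hash: even-index sum = 369 mod 256 = 113; odd-index sum = 379 mod 256 = 123 → 71 7b.
Outer hash (recomputed tag): even-index sum = 466 mod 256 = 210; odd-index sum = 394 mod 256 = 138 → d2 8a.
Recomputed tag = d28a; claimed = 968a → mismatch.

invalid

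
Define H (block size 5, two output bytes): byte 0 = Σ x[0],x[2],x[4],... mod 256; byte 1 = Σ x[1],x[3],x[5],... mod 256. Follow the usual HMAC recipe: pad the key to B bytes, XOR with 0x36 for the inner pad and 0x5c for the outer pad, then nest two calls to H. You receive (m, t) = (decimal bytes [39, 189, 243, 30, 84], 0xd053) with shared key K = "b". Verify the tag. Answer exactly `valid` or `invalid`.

Key "b" = 62 is 1 byte ≤ B = 5; zero-pad to 5 bytes: K' = 62 00 00 00 00.
K' ⊕ ipad = 54 36 36 36 36; K' ⊕ opad = 3e 5c 5c 5c 5c.
Inner hash: even-index sum = 411 mod 256 = 155; odd-index sum = 474 mod 256 = 218 → 9b da.
Outer hash (recomputed tag): even-index sum = 464 mod 256 = 208; odd-index sum = 339 mod 256 = 83 → d0 53.
Recomputed tag = d053; claimed = d053 → match.

valid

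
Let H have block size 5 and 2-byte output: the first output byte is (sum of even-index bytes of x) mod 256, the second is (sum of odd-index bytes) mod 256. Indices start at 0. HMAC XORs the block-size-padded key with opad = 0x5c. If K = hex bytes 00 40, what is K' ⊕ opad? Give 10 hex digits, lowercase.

5c1c5c5c5c

Key hex bytes 00 40 is 2 bytes ≤ B = 5; zero-pad to 5 bytes: K' = 00 40 00 00 00.
XOR each byte with 0x5c: 00⊕5c=5c, 40⊕5c=1c, 00⊕5c=5c, 00⊕5c=5c, 00⊕5c=5c.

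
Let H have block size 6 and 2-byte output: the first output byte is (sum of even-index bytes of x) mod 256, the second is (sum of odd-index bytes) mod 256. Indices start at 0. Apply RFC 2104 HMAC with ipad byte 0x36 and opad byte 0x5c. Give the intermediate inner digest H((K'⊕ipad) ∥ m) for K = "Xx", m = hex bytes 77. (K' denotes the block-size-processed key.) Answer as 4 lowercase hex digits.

51ba

Key "Xx" = 58 78 is 2 bytes ≤ B = 6; zero-pad to 6 bytes: K' = 58 78 00 00 00 00.
K' ⊕ ipad = 6e 4e 36 36 36 36.
Inner input = 6e 4e 36 36 36 36 ∥ 77.
Inner hash: even-index sum = 337 mod 256 = 81; odd-index sum = 186 mod 256 = 186 → 51 ba.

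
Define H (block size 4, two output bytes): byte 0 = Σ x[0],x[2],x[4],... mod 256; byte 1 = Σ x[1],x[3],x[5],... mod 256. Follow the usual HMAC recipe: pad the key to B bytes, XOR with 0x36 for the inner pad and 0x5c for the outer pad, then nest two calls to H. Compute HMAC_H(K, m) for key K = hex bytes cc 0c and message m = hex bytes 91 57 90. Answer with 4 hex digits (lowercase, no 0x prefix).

3d73

Key hex bytes cc 0c is 2 bytes ≤ B = 4; zero-pad to 4 bytes: K' = cc 0c 00 00.
K' ⊕ ipad = fa 3a 36 36.  K' ⊕ opad = 90 50 5c 5c.
Inner input = (K'⊕ipad) ∥ m = fa 3a 36 36 ∥ 91 57 90.
Inner hash: even-index sum = 593 mod 256 = 81; odd-index sum = 199 mod 256 = 199 → 51 c7.
Outer input = (K'⊕opad) ∥ inner = 90 50 5c 5c ∥ 51 c7.
Outer hash (tag): even-index sum = 317 mod 256 = 61; odd-index sum = 371 mod 256 = 115 → 3d 73.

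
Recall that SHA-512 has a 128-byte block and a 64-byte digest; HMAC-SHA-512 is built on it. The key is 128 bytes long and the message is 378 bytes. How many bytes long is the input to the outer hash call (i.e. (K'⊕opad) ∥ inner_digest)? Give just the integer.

192

Key is 128 ≤ 128 bytes, zero-padded: |K'| = 128.
Outer input = (K'⊕opad) ∥ H(inner) → 128 + 64 = 192 bytes.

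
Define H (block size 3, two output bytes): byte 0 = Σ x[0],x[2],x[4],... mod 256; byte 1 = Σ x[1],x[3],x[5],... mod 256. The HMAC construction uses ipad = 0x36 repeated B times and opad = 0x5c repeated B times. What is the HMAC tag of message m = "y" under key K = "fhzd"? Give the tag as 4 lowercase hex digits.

8b9c

Key "fhzd" = 66 68 7a 64 is 4 bytes > B = 3, so hash it first: H(key) = e0 cc, then zero-pad to 3 bytes: K' = e0 cc 00.
K' ⊕ ipad = d6 fa 36.  K' ⊕ opad = bc 90 5c.
Inner input = (K'⊕ipad) ∥ m = d6 fa 36 ∥ 79.
Inner hash: even-index sum = 268 mod 256 = 12; odd-index sum = 371 mod 256 = 115 → 0c 73.
Outer input = (K'⊕opad) ∥ inner = bc 90 5c ∥ 0c 73.
Outer hash (tag): even-index sum = 395 mod 256 = 139; odd-index sum = 156 mod 256 = 156 → 8b 9c.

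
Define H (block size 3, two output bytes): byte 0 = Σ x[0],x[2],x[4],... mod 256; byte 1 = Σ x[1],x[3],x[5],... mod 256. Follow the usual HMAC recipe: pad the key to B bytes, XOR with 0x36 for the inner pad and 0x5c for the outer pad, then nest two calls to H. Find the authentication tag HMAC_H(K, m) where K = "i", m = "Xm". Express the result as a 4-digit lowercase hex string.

Key "i" = 69 is 1 byte ≤ B = 3; zero-pad to 3 bytes: K' = 69 00 00.
K' ⊕ ipad = 5f 36 36.  K' ⊕ opad = 35 5c 5c.
Inner input = (K'⊕ipad) ∥ m = 5f 36 36 ∥ 58 6d.
Inner hash: even-index sum = 258 mod 256 = 2; odd-index sum = 142 mod 256 = 142 → 02 8e.
Outer input = (K'⊕opad) ∥ inner = 35 5c 5c ∥ 02 8e.
Outer hash (tag): even-index sum = 287 mod 256 = 31; odd-index sum = 94 mod 256 = 94 → 1f 5e.

1f5e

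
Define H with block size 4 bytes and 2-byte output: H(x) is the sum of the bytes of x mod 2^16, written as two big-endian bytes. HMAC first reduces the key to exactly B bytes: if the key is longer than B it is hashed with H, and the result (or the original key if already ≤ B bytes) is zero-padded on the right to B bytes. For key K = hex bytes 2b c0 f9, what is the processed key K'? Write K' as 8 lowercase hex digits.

Key hex bytes 2b c0 f9 is 3 bytes ≤ B = 4; zero-pad to 4 bytes: K' = 2b c0 f9 00.

2bc0f900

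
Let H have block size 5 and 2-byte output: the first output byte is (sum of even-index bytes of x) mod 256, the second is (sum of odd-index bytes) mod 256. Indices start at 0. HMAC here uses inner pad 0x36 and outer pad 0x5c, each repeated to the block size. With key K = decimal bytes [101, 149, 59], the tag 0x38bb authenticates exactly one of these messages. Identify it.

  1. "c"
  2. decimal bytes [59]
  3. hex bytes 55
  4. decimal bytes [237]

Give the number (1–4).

Key decimal bytes [101, 149, 59] = 65 95 3b is 3 bytes ≤ B = 5; zero-pad to 5 bytes: K' = 65 95 3b 00 00.
K' ⊕ ipad = 53 a3 0d 36 36; K' ⊕ opad = 39 c9 67 5c 5c.
m1: inner = H(53 a3 0d 36 36 63) = 96 3c; tag = H(39 c9 67 5c 5c 96 3c) = 38bb ← matches
m2: inner = H(53 a3 0d 36 36 3b) = 96 14; tag = H(39 c9 67 5c 5c 96 14) = 10bb
m3: inner = H(53 a3 0d 36 36 55) = 96 2e; tag = H(39 c9 67 5c 5c 96 2e) = 2abb
m4: inner = H(53 a3 0d 36 36 ed) = 96 c6; tag = H(39 c9 67 5c 5c 96 c6) = c2bb

1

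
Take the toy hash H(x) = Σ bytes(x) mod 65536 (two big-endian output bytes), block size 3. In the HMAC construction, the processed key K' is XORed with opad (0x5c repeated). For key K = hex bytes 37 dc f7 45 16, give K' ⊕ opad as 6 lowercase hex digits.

Key hex bytes 37 dc f7 45 16 is 5 bytes > B = 3, so hash it first: H(key) = 02 65, then zero-pad to 3 bytes: K' = 02 65 00.
XOR each byte with 0x5c: 02⊕5c=5e, 65⊕5c=39, 00⊕5c=5c.

5e395c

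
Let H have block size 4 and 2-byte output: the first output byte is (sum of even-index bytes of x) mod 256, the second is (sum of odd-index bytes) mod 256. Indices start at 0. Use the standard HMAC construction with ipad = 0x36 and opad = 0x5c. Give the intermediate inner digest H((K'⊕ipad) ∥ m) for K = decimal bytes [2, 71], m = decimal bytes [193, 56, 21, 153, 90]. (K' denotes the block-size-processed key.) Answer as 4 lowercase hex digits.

Key decimal bytes [2, 71] = 02 47 is 2 bytes ≤ B = 4; zero-pad to 4 bytes: K' = 02 47 00 00.
K' ⊕ ipad = 34 71 36 36.
Inner input = 34 71 36 36 ∥ c1 38 15 99 5a.
Inner hash: even-index sum = 410 mod 256 = 154; odd-index sum = 376 mod 256 = 120 → 9a 78.

9a78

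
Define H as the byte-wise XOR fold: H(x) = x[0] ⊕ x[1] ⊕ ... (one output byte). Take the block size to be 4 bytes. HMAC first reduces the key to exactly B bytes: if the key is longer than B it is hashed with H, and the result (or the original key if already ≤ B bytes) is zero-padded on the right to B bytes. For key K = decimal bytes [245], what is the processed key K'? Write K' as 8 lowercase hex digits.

Key decimal bytes [245] = f5 is 1 byte ≤ B = 4; zero-pad to 4 bytes: K' = f5 00 00 00.

f5000000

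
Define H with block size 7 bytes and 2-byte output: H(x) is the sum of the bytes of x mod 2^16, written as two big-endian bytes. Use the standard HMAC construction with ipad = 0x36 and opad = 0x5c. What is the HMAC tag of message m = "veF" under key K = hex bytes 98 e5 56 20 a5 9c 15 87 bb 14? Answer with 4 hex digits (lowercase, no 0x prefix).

Key hex bytes 98 e5 56 20 a5 9c 15 87 bb 14 is 10 bytes > B = 7, so hash it first: H(key) = 04 9f, then zero-pad to 7 bytes: K' = 04 9f 00 00 00 00 00.
K' ⊕ ipad = 32 a9 36 36 36 36 36.  K' ⊕ opad = 58 c3 5c 5c 5c 5c 5c.
Inner input = (K'⊕ipad) ∥ m = 32 a9 36 36 36 36 36 ∥ 76 65 46.
Inner hash: sum = 50+169+54+54+54+54+54+118+101+70 = 778 → 03 0a.
Outer input = (K'⊕opad) ∥ inner = 58 c3 5c 5c 5c 5c 5c ∥ 03 0a.
Outer hash (tag): sum = 88+195+92+92+92+92+92+3+10 = 756 → 02 f4.

02f4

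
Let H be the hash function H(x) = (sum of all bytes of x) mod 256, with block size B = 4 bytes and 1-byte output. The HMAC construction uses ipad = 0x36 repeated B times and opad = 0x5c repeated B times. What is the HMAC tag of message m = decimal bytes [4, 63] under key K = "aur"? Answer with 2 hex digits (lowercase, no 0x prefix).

47

Key "aur" = 61 75 72 is 3 bytes ≤ B = 4; zero-pad to 4 bytes: K' = 61 75 72 00.
K' ⊕ ipad = 57 43 44 36.  K' ⊕ opad = 3d 29 2e 5c.
Inner input = (K'⊕ipad) ∥ m = 57 43 44 36 ∥ 04 3f.
Inner hash: sum = 87+67+68+54+4+63 = 343; mod 256 = 87 → 57.
Outer input = (K'⊕opad) ∥ inner = 3d 29 2e 5c ∥ 57.
Outer hash (tag): sum = 61+41+46+92+87 = 327; mod 256 = 71 → 47.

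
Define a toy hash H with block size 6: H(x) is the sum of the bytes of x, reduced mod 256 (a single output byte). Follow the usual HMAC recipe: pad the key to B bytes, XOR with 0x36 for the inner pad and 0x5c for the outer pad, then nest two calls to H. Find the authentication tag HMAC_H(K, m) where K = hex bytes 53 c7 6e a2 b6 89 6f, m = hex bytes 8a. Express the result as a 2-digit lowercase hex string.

d6

Key hex bytes 53 c7 6e a2 b6 89 6f is 7 bytes > B = 6, so hash it first: H(key) = d8, then zero-pad to 6 bytes: K' = d8 00 00 00 00 00.
K' ⊕ ipad = ee 36 36 36 36 36.  K' ⊕ opad = 84 5c 5c 5c 5c 5c.
Inner input = (K'⊕ipad) ∥ m = ee 36 36 36 36 36 ∥ 8a.
Inner hash: sum = 238+54+54+54+54+54+138 = 646; mod 256 = 134 → 86.
Outer input = (K'⊕opad) ∥ inner = 84 5c 5c 5c 5c 5c ∥ 86.
Outer hash (tag): sum = 132+92+92+92+92+92+134 = 726; mod 256 = 214 → d6.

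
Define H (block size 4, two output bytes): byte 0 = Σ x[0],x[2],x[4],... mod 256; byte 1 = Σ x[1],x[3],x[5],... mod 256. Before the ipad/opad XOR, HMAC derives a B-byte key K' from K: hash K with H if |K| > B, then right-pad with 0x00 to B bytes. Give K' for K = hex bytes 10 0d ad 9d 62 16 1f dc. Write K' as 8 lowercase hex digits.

3e9c0000

|K| = 8 > B = 4, so first hash the key.
H(K): even-index sum = 318 mod 256 = 62; odd-index sum = 412 mod 256 = 156 → 3e 9c.
Zero-pad H(K) = 3e 9c to 4 bytes: K' = 3e 9c 00 00.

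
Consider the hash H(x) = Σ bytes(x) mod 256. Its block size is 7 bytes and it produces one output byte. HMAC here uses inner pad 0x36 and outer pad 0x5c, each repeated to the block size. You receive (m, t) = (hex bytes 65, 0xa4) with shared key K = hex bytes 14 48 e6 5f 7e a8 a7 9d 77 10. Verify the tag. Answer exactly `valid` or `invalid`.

Key hex bytes 14 48 e6 5f 7e a8 a7 9d 77 10 is 10 bytes > B = 7, so hash it first: H(key) = 92, then zero-pad to 7 bytes: K' = 92 00 00 00 00 00 00.
K' ⊕ ipad = a4 36 36 36 36 36 36; K' ⊕ opad = ce 5c 5c 5c 5c 5c 5c.
Inner hash: sum = 164+54+54+54+54+54+54+101 = 589; mod 256 = 77 → 4d.
Outer hash (recomputed tag): sum = 206+92+92+92+92+92+92+77 = 835; mod 256 = 67 → 43.
Recomputed tag = 43; claimed = a4 → mismatch.

invalid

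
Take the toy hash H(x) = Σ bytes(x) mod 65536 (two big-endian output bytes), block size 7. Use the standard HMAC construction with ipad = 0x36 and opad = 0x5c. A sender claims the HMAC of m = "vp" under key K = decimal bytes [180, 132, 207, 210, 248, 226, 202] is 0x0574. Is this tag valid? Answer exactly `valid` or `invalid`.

valid

Key decimal bytes [180, 132, 207, 210, 248, 226, 202] = b4 84 cf d2 f8 e2 ca is exactly B = 7 bytes: K' = b4 84 cf d2 f8 e2 ca.
K' ⊕ ipad = 82 b2 f9 e4 ce d4 fc; K' ⊕ opad = e8 d8 93 8e a4 be 96.
Inner hash: sum = 130+178+249+228+206+212+252+118+112 = 1685 → 06 95.
Outer hash (recomputed tag): sum = 232+216+147+142+164+190+150+6+149 = 1396 → 05 74.
Recomputed tag = 0574; claimed = 0574 → match.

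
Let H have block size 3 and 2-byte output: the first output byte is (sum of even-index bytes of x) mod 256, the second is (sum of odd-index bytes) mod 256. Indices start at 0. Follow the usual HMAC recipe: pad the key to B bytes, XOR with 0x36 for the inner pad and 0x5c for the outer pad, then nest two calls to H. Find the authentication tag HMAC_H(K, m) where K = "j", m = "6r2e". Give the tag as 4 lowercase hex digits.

Key "j" = 6a is 1 byte ≤ B = 3; zero-pad to 3 bytes: K' = 6a 00 00.
K' ⊕ ipad = 5c 36 36.  K' ⊕ opad = 36 5c 5c.
Inner input = (K'⊕ipad) ∥ m = 5c 36 36 ∥ 36 72 32 65.
Inner hash: even-index sum = 361 mod 256 = 105; odd-index sum = 158 mod 256 = 158 → 69 9e.
Outer input = (K'⊕opad) ∥ inner = 36 5c 5c ∥ 69 9e.
Outer hash (tag): even-index sum = 304 mod 256 = 48; odd-index sum = 197 mod 256 = 197 → 30 c5.

30c5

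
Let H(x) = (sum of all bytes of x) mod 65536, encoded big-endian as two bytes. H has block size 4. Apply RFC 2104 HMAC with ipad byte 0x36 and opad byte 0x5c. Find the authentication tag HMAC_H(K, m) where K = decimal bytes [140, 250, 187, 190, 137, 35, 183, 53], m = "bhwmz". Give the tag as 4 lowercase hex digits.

0245

Key decimal bytes [140, 250, 187, 190, 137, 35, 183, 53] = 8c fa bb be 89 23 b7 35 is 8 bytes > B = 4, so hash it first: H(key) = 04 97, then zero-pad to 4 bytes: K' = 04 97 00 00.
K' ⊕ ipad = 32 a1 36 36.  K' ⊕ opad = 58 cb 5c 5c.
Inner input = (K'⊕ipad) ∥ m = 32 a1 36 36 ∥ 62 68 77 6d 7a.
Inner hash: sum = 50+161+54+54+98+104+119+109+122 = 871 → 03 67.
Outer input = (K'⊕opad) ∥ inner = 58 cb 5c 5c ∥ 03 67.
Outer hash (tag): sum = 88+203+92+92+3+103 = 581 → 02 45.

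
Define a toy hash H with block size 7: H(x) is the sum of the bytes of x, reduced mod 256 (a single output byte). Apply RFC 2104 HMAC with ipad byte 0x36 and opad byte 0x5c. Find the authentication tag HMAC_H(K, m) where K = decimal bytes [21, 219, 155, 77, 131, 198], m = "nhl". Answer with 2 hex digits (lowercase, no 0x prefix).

Key decimal bytes [21, 219, 155, 77, 131, 198] = 15 db 9b 4d 83 c6 is 6 bytes ≤ B = 7; zero-pad to 7 bytes: K' = 15 db 9b 4d 83 c6 00.
K' ⊕ ipad = 23 ed ad 7b b5 f0 36.  K' ⊕ opad = 49 87 c7 11 df 9a 5c.
Inner input = (K'⊕ipad) ∥ m = 23 ed ad 7b b5 f0 36 ∥ 6e 68 6c.
Inner hash: sum = 35+237+173+123+181+240+54+110+104+108 = 1365; mod 256 = 85 → 55.
Outer input = (K'⊕opad) ∥ inner = 49 87 c7 11 df 9a 5c ∥ 55.
Outer hash (tag): sum = 73+135+199+17+223+154+92+85 = 978; mod 256 = 210 → d2.

d2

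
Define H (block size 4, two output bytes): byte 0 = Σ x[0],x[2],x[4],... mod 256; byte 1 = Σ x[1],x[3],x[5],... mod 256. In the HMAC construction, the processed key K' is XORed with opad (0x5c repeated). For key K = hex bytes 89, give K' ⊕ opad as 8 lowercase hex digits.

d55c5c5c

Key hex bytes 89 is 1 byte ≤ B = 4; zero-pad to 4 bytes: K' = 89 00 00 00.
XOR each byte with 0x5c: 89⊕5c=d5, 00⊕5c=5c, 00⊕5c=5c, 00⊕5c=5c.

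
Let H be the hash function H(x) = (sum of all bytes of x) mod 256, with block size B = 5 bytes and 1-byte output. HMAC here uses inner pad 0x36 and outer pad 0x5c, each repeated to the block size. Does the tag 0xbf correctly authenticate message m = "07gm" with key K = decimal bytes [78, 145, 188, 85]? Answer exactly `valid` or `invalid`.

Key decimal bytes [78, 145, 188, 85] = 4e 91 bc 55 is 4 bytes ≤ B = 5; zero-pad to 5 bytes: K' = 4e 91 bc 55 00.
K' ⊕ ipad = 78 a7 8a 63 36; K' ⊕ opad = 12 cd e0 09 5c.
Inner hash: sum = 120+167+138+99+54+48+55+103+109 = 893; mod 256 = 125 → 7d.
Outer hash (recomputed tag): sum = 18+205+224+9+92+125 = 673; mod 256 = 161 → a1.
Recomputed tag = a1; claimed = bf → mismatch.

invalid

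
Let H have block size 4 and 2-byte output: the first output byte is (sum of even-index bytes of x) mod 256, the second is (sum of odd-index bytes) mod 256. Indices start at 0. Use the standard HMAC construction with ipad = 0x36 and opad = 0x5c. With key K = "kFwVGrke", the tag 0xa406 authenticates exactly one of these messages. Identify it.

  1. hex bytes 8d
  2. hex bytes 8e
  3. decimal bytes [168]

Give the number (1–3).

Key "kFwVGrke" = 6b 46 77 56 47 72 6b 65 is 8 bytes > B = 4, so hash it first: H(key) = 94 73, then zero-pad to 4 bytes: K' = 94 73 00 00.
K' ⊕ ipad = a2 45 36 36; K' ⊕ opad = c8 2f 5c 5c.
m1: inner = H(a2 45 36 36 8d) = 65 7b; tag = H(c8 2f 5c 5c 65 7b) = 8906
m2: inner = H(a2 45 36 36 8e) = 66 7b; tag = H(c8 2f 5c 5c 66 7b) = 8a06
m3: inner = H(a2 45 36 36 a8) = 80 7b; tag = H(c8 2f 5c 5c 80 7b) = a406 ← matches

3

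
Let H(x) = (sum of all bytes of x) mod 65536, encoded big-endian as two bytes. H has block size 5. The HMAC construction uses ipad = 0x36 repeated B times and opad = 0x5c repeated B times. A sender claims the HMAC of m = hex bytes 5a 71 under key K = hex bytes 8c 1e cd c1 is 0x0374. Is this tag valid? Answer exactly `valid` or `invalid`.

Key hex bytes 8c 1e cd c1 is 4 bytes ≤ B = 5; zero-pad to 5 bytes: K' = 8c 1e cd c1 00.
K' ⊕ ipad = ba 28 fb f7 36; K' ⊕ opad = d0 42 91 9d 5c.
Inner hash: sum = 186+40+251+247+54+90+113 = 981 → 03 d5.
Outer hash (recomputed tag): sum = 208+66+145+157+92+3+213 = 884 → 03 74.
Recomputed tag = 0374; claimed = 0374 → match.

valid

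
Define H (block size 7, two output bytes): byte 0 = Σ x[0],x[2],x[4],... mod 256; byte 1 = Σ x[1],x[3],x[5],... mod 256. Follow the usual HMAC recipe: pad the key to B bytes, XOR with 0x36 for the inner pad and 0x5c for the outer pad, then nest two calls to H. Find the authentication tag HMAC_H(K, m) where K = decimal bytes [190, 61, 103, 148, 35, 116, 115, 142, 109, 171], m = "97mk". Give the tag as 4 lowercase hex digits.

Key decimal bytes [190, 61, 103, 148, 35, 116, 115, 142, 109, 171] = be 3d 67 94 23 74 73 8e 6d ab is 10 bytes > B = 7, so hash it first: H(key) = 28 7e, then zero-pad to 7 bytes: K' = 28 7e 00 00 00 00 00.
K' ⊕ ipad = 1e 48 36 36 36 36 36.  K' ⊕ opad = 74 22 5c 5c 5c 5c 5c.
Inner input = (K'⊕ipad) ∥ m = 1e 48 36 36 36 36 36 ∥ 39 37 6d 6b.
Inner hash: even-index sum = 354 mod 256 = 98; odd-index sum = 346 mod 256 = 90 → 62 5a.
Outer input = (K'⊕opad) ∥ inner = 74 22 5c 5c 5c 5c 5c ∥ 62 5a.
Outer hash (tag): even-index sum = 482 mod 256 = 226; odd-index sum = 316 mod 256 = 60 → e2 3c.

e23c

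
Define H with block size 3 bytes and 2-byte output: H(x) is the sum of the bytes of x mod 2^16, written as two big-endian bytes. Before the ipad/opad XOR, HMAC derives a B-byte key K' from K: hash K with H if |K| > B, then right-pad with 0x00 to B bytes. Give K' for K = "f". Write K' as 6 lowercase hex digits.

Key "f" = 66 is 1 byte ≤ B = 3; zero-pad to 3 bytes: K' = 66 00 00.

660000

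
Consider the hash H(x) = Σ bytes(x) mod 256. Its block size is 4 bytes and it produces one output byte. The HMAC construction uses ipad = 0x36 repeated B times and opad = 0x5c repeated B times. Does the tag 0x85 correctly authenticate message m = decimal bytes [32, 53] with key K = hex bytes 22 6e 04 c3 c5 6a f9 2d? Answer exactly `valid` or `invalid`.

Key hex bytes 22 6e 04 c3 c5 6a f9 2d is 8 bytes > B = 4, so hash it first: H(key) = ac, then zero-pad to 4 bytes: K' = ac 00 00 00.
K' ⊕ ipad = 9a 36 36 36; K' ⊕ opad = f0 5c 5c 5c.
Inner hash: sum = 154+54+54+54+32+53 = 401; mod 256 = 145 → 91.
Outer hash (recomputed tag): sum = 240+92+92+92+145 = 661; mod 256 = 149 → 95.
Recomputed tag = 95; claimed = 85 → mismatch.

invalid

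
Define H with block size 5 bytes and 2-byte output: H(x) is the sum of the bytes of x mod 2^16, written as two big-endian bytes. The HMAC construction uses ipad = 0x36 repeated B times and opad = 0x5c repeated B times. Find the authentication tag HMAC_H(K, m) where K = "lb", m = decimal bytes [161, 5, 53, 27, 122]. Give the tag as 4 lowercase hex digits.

0244

Key "lb" = 6c 62 is 2 bytes ≤ B = 5; zero-pad to 5 bytes: K' = 6c 62 00 00 00.
K' ⊕ ipad = 5a 54 36 36 36.  K' ⊕ opad = 30 3e 5c 5c 5c.
Inner input = (K'⊕ipad) ∥ m = 5a 54 36 36 36 ∥ a1 05 35 1b 7a.
Inner hash: sum = 90+84+54+54+54+161+5+53+27+122 = 704 → 02 c0.
Outer input = (K'⊕opad) ∥ inner = 30 3e 5c 5c 5c ∥ 02 c0.
Outer hash (tag): sum = 48+62+92+92+92+2+192 = 580 → 02 44.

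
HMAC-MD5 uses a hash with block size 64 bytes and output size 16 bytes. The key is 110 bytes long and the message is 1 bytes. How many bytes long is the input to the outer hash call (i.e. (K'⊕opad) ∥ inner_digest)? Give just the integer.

Key is 110 > 64 bytes, so it is hashed to 16 bytes then zero-padded to 64: |K'| = 64.
Outer input = (K'⊕opad) ∥ H(inner) → 64 + 16 = 80 bytes.

80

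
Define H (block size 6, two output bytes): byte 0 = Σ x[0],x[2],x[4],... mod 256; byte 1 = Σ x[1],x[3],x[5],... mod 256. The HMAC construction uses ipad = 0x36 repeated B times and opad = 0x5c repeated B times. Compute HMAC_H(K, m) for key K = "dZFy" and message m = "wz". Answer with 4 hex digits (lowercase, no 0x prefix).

Key "dZFy" = 64 5a 46 79 is 4 bytes ≤ B = 6; zero-pad to 6 bytes: K' = 64 5a 46 79 00 00.
K' ⊕ ipad = 52 6c 70 4f 36 36.  K' ⊕ opad = 38 06 1a 25 5c 5c.
Inner input = (K'⊕ipad) ∥ m = 52 6c 70 4f 36 36 ∥ 77 7a.
Inner hash: even-index sum = 367 mod 256 = 111; odd-index sum = 363 mod 256 = 107 → 6f 6b.
Outer input = (K'⊕opad) ∥ inner = 38 06 1a 25 5c 5c ∥ 6f 6b.
Outer hash (tag): even-index sum = 285 mod 256 = 29; odd-index sum = 242 mod 256 = 242 → 1d f2.

1df2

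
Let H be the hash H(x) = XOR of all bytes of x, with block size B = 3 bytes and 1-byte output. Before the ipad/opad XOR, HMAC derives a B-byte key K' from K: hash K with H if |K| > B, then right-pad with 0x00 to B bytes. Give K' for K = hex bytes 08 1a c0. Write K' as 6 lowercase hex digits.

Key hex bytes 08 1a c0 is exactly B = 3 bytes: K' = 08 1a c0.

081ac0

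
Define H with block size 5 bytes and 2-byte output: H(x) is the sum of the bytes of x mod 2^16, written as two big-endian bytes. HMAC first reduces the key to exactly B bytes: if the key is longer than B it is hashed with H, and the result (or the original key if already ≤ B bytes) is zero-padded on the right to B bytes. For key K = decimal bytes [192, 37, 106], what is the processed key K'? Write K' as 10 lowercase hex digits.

Key decimal bytes [192, 37, 106] = c0 25 6a is 3 bytes ≤ B = 5; zero-pad to 5 bytes: K' = c0 25 6a 00 00.

c0256a0000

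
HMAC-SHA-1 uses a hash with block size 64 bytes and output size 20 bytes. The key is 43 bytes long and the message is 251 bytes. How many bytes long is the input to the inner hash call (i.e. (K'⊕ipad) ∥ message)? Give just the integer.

Key is 43 ≤ 64 bytes, zero-padded: |K'| = 64.
Inner input = (K'⊕ipad) ∥ m → 64 + 251 = 315 bytes.

315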